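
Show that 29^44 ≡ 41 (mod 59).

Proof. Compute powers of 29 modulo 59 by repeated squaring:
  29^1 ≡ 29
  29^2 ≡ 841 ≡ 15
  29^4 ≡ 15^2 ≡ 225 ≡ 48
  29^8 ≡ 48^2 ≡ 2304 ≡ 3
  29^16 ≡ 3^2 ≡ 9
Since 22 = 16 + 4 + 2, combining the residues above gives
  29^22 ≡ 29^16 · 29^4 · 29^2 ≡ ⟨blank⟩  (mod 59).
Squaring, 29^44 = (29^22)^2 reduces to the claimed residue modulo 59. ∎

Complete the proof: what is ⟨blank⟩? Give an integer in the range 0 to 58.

49

Multiply the listed residues: 9 · 48 · 15 = 432 → 6480.
Reducing modulo 59: 6480 = 109·59 + 49, so 29^22 ≡ 49.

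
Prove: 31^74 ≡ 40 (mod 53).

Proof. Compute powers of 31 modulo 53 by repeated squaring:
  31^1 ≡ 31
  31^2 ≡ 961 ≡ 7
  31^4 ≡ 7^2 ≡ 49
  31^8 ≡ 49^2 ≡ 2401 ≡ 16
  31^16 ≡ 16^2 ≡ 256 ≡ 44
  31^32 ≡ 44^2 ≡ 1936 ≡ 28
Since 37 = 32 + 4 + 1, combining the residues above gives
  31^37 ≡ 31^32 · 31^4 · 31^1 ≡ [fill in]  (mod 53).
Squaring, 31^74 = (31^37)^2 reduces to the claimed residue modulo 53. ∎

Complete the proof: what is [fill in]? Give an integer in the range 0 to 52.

26

31^32 · 31^4 · 31^1 ≡ 28 · 49 · 31 = 42532.
42532 mod 53 = 26, so 31^37 ≡ 26 (mod 53).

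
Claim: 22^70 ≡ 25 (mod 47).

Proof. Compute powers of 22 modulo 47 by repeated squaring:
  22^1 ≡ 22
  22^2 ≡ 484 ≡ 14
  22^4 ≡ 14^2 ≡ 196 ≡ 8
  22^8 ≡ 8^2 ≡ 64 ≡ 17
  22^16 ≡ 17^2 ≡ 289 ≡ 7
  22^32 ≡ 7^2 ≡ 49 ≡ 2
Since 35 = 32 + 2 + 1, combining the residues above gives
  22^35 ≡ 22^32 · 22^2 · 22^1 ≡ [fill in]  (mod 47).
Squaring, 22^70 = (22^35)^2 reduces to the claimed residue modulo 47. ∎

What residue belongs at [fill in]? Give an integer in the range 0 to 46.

5

22^32 · 22^2 · 22^1 ≡ 2 · 14 · 22 = 616.
616 mod 47 = 5, so 22^35 ≡ 5 (mod 47).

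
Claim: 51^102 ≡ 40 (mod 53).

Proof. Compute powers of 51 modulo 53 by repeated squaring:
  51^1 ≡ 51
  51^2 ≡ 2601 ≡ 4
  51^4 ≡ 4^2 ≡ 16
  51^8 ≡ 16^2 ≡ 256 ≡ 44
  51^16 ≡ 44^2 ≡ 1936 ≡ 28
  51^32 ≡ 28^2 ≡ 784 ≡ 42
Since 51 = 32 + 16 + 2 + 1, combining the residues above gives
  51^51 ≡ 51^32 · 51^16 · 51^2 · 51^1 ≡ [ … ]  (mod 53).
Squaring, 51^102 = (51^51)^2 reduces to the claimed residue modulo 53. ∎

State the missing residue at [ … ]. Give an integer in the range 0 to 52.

Multiply the listed residues: 42 · 28 · 4 · 51 = 1176 → 4704 → 239904.
Reducing modulo 53: 239904 = 4526·53 + 26, so 51^51 ≡ 26.

26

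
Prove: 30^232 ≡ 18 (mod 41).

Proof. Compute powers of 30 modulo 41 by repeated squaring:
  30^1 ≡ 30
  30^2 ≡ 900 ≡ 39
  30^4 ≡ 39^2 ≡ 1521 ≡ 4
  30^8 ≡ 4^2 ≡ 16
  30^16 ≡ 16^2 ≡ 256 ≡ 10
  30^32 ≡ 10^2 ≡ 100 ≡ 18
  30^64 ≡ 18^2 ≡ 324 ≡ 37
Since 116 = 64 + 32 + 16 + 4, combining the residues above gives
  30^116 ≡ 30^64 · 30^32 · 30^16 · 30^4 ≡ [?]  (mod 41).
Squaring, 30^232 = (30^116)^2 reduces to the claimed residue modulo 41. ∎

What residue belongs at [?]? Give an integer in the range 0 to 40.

31

Multiply the listed residues: 37 · 18 · 10 · 4 = 666 → 6660 → 26640.
Reducing modulo 41: 26640 = 649·41 + 31, so 30^116 ≡ 31.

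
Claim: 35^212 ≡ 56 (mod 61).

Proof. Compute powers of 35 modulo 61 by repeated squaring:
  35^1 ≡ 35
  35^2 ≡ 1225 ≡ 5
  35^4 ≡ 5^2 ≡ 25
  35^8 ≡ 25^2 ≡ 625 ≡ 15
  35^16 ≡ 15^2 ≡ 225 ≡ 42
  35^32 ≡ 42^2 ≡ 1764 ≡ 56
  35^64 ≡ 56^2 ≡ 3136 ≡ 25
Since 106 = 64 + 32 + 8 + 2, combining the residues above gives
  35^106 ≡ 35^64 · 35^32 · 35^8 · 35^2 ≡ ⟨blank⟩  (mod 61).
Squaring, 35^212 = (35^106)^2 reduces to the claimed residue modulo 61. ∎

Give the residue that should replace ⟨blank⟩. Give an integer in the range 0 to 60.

35^64 · 35^32 · 35^8 · 35^2 ≡ 25 · 56 · 15 · 5 = 105000.
105000 mod 61 = 19, so 35^106 ≡ 19 (mod 61).

19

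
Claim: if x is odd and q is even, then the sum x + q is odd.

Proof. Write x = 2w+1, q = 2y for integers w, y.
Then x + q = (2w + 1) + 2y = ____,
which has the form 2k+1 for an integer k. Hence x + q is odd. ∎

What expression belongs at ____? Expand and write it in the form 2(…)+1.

2(w + y) + 1

Expanding: (2w + 1) + 2y = 2w + 2y + 1.
Every term except the constant is even, so this is 2(w + y) + 1,
and w + y ∈ ℤ gives the required form.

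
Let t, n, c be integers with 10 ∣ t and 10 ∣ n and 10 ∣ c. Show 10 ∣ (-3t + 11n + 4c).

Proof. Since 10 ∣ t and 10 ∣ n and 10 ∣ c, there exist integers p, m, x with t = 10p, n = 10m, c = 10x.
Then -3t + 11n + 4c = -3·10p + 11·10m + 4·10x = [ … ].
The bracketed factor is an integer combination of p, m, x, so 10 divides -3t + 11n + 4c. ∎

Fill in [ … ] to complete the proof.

Pull the common 10 out of every term: -3·10p + 11·10m + 4·10x = 10(11m - 3p + 4x).
11m - 3p + 4x is an integer, which exhibits the divisibility.

10(11m - 3p + 4x)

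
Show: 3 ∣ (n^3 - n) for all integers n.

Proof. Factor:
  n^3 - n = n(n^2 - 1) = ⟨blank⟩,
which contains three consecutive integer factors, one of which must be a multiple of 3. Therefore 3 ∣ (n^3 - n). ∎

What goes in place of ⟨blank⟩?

(n - 1)n(n + 1)

n(n^2 - 1) = n(n - 1)(n + 1) = (n - 1)n(n + 1).
These three factors are consecutive integers, so their product is divisible by 3.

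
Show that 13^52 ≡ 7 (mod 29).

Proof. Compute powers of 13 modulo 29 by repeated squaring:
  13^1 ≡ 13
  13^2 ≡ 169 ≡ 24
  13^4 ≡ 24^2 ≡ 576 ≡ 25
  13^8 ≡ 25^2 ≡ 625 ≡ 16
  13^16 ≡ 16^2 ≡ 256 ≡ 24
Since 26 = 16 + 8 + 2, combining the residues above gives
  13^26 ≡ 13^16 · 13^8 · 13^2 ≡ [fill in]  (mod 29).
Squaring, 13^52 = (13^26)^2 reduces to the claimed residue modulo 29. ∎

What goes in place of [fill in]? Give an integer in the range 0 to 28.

Multiply the listed residues: 24 · 16 · 24 = 384 → 9216.
Reducing modulo 29: 9216 = 317·29 + 23, so 13^26 ≡ 23.

23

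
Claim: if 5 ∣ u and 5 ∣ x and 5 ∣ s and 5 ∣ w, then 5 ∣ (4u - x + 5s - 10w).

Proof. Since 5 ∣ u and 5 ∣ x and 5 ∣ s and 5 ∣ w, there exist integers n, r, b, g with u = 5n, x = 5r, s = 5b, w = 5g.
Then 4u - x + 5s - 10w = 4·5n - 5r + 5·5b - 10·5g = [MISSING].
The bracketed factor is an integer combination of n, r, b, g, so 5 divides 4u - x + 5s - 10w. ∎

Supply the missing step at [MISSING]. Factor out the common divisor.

5(5b - 10g + 4n - r)

Pull the common 5 out of every term: 4·5n - 5r + 5·5b - 10·5g = 5(5b - 10g + 4n - r).
5b - 10g + 4n - r is an integer, which exhibits the divisibility.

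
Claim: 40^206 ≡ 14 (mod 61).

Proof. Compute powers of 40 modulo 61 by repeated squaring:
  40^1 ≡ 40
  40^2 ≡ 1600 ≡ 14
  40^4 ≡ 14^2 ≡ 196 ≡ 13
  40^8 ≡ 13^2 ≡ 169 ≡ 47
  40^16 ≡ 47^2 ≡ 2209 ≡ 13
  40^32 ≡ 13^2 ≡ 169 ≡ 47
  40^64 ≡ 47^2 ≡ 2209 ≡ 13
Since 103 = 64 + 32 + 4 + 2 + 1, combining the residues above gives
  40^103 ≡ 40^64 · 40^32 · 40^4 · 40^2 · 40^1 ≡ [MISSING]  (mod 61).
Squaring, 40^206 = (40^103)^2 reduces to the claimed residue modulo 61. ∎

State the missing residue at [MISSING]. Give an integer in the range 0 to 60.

21

40^64 · 40^32 · 40^4 · 40^2 · 40^1 ≡ 13 · 47 · 13 · 14 · 40 = 4448080.
4448080 mod 61 = 21, so 40^103 ≡ 21 (mod 61).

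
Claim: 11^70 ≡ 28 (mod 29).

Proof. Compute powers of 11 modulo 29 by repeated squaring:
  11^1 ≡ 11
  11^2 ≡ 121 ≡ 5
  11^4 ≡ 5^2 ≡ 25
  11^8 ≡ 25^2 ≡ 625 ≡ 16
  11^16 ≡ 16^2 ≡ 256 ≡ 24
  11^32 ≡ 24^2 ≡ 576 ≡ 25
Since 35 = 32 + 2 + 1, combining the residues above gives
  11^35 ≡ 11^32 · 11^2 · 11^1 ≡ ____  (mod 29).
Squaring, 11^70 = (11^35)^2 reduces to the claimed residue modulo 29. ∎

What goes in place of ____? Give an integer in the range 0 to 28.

12

11^32 · 11^2 · 11^1 ≡ 25 · 5 · 11 = 1375.
1375 mod 29 = 12, so 11^35 ≡ 12 (mod 29).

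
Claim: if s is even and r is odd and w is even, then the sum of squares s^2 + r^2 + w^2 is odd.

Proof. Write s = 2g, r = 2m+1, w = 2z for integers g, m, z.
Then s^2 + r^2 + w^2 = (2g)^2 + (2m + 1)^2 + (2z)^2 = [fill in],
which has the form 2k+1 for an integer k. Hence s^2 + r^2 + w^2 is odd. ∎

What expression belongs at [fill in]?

2(2g^2 + 2m^2 + 2m + 2z^2) + 1

(2g)^2 + (2m + 1)^2 + (2z)^2 = 4g^2 + 4m^2 + 4m + 4z^2 + 1
= 2(2g^2 + 2m^2 + 2m + 2z^2) + 1.
Since 2g^2 + 2m^2 + 2m + 2z^2 is an integer, the sum of squares is of the form 2k+1 for an integer k.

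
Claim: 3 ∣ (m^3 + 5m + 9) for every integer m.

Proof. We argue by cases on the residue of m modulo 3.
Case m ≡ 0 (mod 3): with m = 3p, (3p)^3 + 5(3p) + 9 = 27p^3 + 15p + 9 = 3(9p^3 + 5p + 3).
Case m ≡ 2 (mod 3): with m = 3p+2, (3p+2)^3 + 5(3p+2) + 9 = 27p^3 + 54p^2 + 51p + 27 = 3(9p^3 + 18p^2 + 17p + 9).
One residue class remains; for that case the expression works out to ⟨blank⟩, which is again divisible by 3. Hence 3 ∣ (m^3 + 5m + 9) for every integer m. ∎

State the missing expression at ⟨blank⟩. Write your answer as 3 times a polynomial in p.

3(9p^3 + 9p^2 + 8p + 5)

Only m ≡ 1 (mod 3) is unaccounted for. Put m = 3p+1:
(3p+1)^3 + 5(3p+1) + 9 expands to 27p^3 + 27p^2 + 24p + 15,
and factoring out 3 leaves 3(9p^3 + 9p^2 + 8p + 5).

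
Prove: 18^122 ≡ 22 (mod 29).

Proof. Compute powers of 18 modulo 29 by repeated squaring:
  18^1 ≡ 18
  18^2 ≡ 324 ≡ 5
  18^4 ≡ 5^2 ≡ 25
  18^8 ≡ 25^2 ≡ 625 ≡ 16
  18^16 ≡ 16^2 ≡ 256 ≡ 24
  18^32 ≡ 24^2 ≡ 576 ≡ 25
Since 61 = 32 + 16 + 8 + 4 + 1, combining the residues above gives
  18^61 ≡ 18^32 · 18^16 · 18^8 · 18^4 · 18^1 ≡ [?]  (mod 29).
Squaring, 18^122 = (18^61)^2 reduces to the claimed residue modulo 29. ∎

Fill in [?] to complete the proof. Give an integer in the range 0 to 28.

Multiply the listed residues: 25 · 24 · 16 · 25 · 18 = 600 → 9600 → 240000 → 4320000.
Reducing modulo 29: 4320000 = 148965·29 + 15, so 18^61 ≡ 15.

15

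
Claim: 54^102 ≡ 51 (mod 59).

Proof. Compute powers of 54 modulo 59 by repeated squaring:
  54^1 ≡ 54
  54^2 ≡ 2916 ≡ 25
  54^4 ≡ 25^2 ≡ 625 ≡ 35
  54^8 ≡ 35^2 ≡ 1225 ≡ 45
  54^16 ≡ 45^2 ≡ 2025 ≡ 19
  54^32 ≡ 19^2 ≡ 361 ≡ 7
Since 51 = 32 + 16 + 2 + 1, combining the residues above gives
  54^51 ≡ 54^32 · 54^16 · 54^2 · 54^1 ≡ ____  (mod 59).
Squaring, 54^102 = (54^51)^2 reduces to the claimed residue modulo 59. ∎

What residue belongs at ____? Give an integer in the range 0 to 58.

13

Multiply the listed residues: 7 · 19 · 25 · 54 = 133 → 3325 → 179550.
Reducing modulo 59: 179550 = 3043·59 + 13, so 54^51 ≡ 13.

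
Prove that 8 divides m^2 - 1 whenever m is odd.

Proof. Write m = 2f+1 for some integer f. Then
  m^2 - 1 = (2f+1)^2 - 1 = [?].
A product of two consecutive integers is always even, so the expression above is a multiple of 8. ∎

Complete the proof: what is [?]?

(2f+1)^2 - 1 = 4f^2 + 4f + 1 - 1 = 4f^2 + 4f = 4f(f+1).
Since f and f+1 are consecutive, f(f+1) is even, and 4·(even) is a multiple of 8.

4f(f + 1)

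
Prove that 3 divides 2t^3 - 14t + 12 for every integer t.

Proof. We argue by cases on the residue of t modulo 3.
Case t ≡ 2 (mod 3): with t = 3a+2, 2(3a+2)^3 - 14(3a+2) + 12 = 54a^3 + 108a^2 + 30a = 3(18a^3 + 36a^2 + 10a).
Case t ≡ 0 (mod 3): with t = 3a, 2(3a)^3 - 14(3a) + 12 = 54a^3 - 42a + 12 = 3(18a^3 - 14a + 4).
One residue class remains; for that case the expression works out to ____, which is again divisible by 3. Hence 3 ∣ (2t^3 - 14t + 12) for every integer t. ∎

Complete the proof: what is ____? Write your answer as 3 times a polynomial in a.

3(18a^3 + 18a^2 - 8a)

The residues treated are {2, 0}, so the missing case is t ≡ 1 (mod 3); write t = 3a+1.
Then 2(3a+1)^3 - 14(3a+1) + 12 = 54a^3 + 54a^2 - 24a = 3(18a^3 + 18a^2 - 8a).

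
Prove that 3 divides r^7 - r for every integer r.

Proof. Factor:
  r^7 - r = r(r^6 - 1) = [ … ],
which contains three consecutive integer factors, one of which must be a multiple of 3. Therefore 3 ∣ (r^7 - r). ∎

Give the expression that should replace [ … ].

r^6 - 1 = (r^2 - 1)(r^4 + r^2 + 1), and r^2 - 1 = (r-1)(r+1).
So r(r^6 - 1) = (r - 1)r(r + 1)(r^4 + r^2 + 1).

(r - 1)r(r + 1)(r^4 + r^2 + 1)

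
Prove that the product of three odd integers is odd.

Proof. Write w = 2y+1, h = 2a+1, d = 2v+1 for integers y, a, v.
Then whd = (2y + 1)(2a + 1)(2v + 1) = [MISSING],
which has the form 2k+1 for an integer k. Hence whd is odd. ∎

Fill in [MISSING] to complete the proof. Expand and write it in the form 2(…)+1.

2(4avy + 2av + 2ay + a + 2vy + v + y) + 1

(2y + 1)(2a + 1)(2v + 1) = 8avy + 4av + 4ay + 2a + 4vy + 2v + 2y + 1
= 2(4avy + 2av + 2ay + a + 2vy + v + y) + 1.
Since 4avy + 2av + 2ay + a + 2vy + v + y is an integer, the product is of the form 2k+1 for an integer k.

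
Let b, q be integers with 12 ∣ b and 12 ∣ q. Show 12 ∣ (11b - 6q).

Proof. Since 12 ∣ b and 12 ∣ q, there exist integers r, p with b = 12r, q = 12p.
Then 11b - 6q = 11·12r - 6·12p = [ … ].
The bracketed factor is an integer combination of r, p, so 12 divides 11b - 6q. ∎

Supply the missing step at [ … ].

Each term has a factor of 12: 11·12r - 6·12p = 12·(-6p + 11r).
Since -6p + 11r is an integer, 12 ∣ (11b - 6q).

12(-6p + 11r)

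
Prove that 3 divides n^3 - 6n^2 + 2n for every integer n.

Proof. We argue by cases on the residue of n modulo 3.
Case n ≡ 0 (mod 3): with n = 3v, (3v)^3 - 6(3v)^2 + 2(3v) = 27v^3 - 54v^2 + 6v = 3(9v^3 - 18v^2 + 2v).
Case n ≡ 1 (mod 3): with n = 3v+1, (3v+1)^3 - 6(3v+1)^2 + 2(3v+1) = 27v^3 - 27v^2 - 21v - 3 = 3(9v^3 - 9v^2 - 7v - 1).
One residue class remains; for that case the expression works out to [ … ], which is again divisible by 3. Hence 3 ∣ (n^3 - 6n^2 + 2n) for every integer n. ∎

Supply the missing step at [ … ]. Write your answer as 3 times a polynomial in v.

The residues treated are {0, 1}, so the missing case is n ≡ 2 (mod 3); write n = 3v+2.
Then (3v+2)^3 - 6(3v+2)^2 + 2(3v+2) = 27v^3 - 30v - 12 = 3(9v^3 - 10v - 4).

3(9v^3 - 10v - 4)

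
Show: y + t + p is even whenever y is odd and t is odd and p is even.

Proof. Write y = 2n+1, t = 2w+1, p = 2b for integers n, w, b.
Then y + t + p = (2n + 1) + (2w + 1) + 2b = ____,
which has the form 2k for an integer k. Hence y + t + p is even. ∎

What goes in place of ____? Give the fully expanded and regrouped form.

Expanding: (2n + 1) + (2w + 1) + 2b = 2b + 2n + 2w + 2.
Every term is even; pulling out the factor of 2 gives 2(b + n + w + 1).

2(b + n + w + 1)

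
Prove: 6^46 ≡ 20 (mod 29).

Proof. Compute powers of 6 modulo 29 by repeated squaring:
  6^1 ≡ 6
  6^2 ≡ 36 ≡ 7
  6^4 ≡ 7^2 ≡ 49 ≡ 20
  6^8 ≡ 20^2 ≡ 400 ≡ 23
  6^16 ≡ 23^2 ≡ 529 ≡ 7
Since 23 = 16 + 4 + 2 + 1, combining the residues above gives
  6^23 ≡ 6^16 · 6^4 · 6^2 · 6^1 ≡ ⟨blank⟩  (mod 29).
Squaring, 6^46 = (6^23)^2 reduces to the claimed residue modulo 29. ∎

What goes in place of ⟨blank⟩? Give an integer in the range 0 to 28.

22

Multiply the listed residues: 7 · 20 · 7 · 6 = 140 → 980 → 5880.
Reducing modulo 29: 5880 = 202·29 + 22, so 6^23 ≡ 22.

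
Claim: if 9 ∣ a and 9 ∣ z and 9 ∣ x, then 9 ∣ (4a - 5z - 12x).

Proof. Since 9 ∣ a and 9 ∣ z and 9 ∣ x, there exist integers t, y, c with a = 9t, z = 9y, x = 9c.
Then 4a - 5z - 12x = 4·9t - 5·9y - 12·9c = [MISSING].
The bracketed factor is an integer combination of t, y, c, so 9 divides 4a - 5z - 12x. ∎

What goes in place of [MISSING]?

Each term has a factor of 9: 4·9t - 5·9y - 12·9c = 9·(-12c + 4t - 5y).
Since -12c + 4t - 5y is an integer, 9 ∣ (4a - 5z - 12x).

9(-12c + 4t - 5y)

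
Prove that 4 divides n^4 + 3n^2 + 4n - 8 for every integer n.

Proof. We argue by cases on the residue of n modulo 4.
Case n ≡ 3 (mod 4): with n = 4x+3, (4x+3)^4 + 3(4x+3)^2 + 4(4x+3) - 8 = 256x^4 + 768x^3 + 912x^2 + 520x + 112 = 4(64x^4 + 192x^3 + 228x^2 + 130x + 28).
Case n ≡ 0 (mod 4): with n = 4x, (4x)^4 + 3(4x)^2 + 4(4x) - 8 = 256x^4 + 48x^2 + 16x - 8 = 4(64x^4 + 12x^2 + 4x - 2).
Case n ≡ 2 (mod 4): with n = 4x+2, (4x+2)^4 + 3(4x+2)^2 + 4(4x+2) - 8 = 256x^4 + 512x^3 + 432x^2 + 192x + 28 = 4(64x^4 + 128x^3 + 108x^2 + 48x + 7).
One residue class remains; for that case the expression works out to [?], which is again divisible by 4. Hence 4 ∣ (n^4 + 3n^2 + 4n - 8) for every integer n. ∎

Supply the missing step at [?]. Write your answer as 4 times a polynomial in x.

4(64x^4 + 64x^3 + 36x^2 + 14x)

The residues treated are {3, 0, 2}, so the missing case is n ≡ 1 (mod 4); write n = 4x+1.
Then (4x+1)^4 + 3(4x+1)^2 + 4(4x+1) - 8 = 256x^4 + 256x^3 + 144x^2 + 56x = 4(64x^4 + 64x^3 + 36x^2 + 14x).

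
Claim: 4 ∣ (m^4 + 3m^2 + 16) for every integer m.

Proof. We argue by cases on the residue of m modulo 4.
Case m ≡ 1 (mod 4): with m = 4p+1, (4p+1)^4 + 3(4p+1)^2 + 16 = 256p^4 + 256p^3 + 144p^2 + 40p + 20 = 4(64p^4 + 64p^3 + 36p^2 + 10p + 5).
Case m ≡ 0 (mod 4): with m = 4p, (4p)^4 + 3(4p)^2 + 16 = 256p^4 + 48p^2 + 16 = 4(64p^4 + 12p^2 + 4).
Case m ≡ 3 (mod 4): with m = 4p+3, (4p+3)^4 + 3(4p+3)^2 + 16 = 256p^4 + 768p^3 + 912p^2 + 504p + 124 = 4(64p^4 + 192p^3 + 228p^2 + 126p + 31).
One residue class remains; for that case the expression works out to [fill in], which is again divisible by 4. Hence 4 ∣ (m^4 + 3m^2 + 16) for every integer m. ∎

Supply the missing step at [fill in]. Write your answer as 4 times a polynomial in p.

4(64p^4 + 128p^3 + 108p^2 + 44p + 11)

The residues treated are {1, 0, 3}, so the missing case is m ≡ 2 (mod 4); write m = 4p+2.
Then (4p+2)^4 + 3(4p+2)^2 + 16 = 256p^4 + 512p^3 + 432p^2 + 176p + 44 = 4(64p^4 + 128p^3 + 108p^2 + 44p + 11).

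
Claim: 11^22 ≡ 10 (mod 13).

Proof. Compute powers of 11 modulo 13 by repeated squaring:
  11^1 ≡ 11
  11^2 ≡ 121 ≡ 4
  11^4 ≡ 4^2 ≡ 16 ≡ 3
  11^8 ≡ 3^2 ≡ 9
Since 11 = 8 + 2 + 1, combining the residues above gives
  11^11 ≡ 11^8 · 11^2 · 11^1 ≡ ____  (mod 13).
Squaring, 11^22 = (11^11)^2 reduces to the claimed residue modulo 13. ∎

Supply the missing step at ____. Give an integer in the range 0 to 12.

Multiply the listed residues: 9 · 4 · 11 = 36 → 396.
Reducing modulo 13: 396 = 30·13 + 6, so 11^11 ≡ 6.

6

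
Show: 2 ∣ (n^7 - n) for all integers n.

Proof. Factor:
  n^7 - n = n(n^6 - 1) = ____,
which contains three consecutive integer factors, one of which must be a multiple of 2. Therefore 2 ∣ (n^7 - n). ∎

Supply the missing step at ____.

n^6 - 1 = (n^2 - 1)(n^4 + n^2 + 1), and n^2 - 1 = (n-1)(n+1).
So n(n^6 - 1) = (n - 1)n(n + 1)(n^4 + n^2 + 1).

(n - 1)n(n + 1)(n^4 + n^2 + 1)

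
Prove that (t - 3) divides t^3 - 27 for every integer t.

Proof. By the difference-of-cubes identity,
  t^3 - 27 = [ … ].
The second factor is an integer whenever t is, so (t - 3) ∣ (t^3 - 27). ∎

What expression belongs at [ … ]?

a^3 - b^3 = (a - b)(a^2 + ab + b^2). With a = t, b = 3:
t^3 - 27 = (t - 3)(t^2 + 3t + 9).

(t - 3)(t^2 + 3t + 9)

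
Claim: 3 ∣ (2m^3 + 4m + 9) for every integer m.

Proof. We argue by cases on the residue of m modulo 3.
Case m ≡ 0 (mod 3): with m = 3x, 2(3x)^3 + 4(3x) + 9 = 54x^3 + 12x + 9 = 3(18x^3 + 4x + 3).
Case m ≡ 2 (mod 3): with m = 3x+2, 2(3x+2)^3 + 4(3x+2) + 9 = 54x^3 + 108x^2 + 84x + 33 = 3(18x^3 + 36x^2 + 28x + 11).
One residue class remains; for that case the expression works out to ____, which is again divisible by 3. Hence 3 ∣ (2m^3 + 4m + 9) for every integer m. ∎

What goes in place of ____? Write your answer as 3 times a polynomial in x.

The residues treated are {0, 2}, so the missing case is m ≡ 1 (mod 3); write m = 3x+1.
Then 2(3x+1)^3 + 4(3x+1) + 9 = 54x^3 + 54x^2 + 30x + 15 = 3(18x^3 + 18x^2 + 10x + 5).

3(18x^3 + 18x^2 + 10x + 5)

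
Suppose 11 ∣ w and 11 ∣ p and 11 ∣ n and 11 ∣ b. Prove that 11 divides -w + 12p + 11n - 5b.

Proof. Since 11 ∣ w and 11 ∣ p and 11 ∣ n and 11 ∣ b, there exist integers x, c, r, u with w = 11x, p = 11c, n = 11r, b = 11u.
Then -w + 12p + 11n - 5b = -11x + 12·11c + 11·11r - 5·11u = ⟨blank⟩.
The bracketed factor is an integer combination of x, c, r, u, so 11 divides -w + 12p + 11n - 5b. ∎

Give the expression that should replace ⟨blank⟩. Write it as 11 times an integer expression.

Pull the common 11 out of every term: -11x + 12·11c + 11·11r - 5·11u = 11(12c + 11r - 5u - x).
12c + 11r - 5u - x is an integer, which exhibits the divisibility.

11(12c + 11r - 5u - x)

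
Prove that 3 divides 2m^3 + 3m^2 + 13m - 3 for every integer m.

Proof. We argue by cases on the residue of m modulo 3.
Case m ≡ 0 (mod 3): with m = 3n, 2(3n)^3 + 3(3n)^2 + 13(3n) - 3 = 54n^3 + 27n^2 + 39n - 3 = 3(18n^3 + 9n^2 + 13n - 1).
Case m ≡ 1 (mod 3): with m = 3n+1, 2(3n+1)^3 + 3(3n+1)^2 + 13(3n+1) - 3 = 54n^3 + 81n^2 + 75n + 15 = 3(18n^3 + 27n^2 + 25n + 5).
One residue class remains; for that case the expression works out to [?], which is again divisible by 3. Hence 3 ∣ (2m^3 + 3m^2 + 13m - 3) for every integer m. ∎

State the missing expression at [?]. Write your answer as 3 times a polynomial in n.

Only m ≡ 2 (mod 3) is unaccounted for. Put m = 3n+2:
2(3n+2)^3 + 3(3n+2)^2 + 13(3n+2) - 3 expands to 54n^3 + 135n^2 + 147n + 51,
and factoring out 3 leaves 3(18n^3 + 45n^2 + 49n + 17).

3(18n^3 + 45n^2 + 49n + 17)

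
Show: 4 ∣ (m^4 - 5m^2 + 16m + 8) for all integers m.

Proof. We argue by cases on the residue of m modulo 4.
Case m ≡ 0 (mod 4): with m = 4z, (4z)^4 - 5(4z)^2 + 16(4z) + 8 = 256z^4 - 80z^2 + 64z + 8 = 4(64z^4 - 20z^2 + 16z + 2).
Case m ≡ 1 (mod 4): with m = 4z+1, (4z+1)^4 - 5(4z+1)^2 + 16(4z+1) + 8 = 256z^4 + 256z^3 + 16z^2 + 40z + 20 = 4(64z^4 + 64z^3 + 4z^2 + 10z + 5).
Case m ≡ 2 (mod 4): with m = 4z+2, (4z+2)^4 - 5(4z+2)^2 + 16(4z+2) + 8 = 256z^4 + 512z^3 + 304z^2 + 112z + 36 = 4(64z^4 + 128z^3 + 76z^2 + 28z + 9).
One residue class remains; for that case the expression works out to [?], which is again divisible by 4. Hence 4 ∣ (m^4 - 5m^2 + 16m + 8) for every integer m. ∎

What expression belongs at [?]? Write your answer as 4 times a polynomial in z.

4(64z^4 + 192z^3 + 196z^2 + 94z + 23)

Only m ≡ 3 (mod 4) is unaccounted for. Put m = 4z+3:
(4z+3)^4 - 5(4z+3)^2 + 16(4z+3) + 8 expands to 256z^4 + 768z^3 + 784z^2 + 376z + 92,
and factoring out 4 leaves 4(64z^4 + 192z^3 + 196z^2 + 94z + 23).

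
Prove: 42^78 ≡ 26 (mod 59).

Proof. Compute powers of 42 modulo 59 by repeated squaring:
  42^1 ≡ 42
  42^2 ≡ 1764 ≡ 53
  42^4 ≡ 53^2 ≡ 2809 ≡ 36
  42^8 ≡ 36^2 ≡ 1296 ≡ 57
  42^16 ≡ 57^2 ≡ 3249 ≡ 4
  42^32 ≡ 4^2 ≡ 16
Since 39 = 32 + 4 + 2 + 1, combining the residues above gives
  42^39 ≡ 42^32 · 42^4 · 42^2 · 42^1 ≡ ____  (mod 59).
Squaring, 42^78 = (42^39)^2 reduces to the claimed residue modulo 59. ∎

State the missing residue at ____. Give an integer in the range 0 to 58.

Multiply the listed residues: 16 · 36 · 53 · 42 = 576 → 30528 → 1282176.
Reducing modulo 59: 1282176 = 21731·59 + 47, so 42^39 ≡ 47.

47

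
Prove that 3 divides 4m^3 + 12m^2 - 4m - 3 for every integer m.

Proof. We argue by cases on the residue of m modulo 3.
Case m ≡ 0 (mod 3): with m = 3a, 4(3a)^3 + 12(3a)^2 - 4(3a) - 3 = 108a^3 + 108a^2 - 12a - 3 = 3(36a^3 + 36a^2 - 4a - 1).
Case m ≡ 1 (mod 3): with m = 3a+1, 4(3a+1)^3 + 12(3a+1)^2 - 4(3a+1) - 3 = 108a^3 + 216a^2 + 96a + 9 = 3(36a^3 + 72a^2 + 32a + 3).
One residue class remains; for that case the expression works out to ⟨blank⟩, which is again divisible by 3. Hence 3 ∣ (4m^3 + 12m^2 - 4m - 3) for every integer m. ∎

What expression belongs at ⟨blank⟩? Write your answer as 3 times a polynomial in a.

Only m ≡ 2 (mod 3) is unaccounted for. Put m = 3a+2:
4(3a+2)^3 + 12(3a+2)^2 - 4(3a+2) - 3 expands to 108a^3 + 324a^2 + 276a + 69,
and factoring out 3 leaves 3(36a^3 + 108a^2 + 92a + 23).

3(36a^3 + 108a^2 + 92a + 23)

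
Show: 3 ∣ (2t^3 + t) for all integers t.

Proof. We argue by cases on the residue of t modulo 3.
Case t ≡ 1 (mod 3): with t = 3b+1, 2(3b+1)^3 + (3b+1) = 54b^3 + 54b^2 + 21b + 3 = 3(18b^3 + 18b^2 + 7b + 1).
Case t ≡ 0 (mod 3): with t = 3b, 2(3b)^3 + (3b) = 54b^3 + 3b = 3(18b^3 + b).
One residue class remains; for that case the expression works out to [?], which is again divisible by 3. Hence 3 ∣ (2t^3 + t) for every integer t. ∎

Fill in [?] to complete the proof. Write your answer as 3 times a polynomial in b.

3(18b^3 + 36b^2 + 25b + 6)

The residues treated are {1, 0}, so the missing case is t ≡ 2 (mod 3); write t = 3b+2.
Then 2(3b+2)^3 + (3b+2) = 54b^3 + 108b^2 + 75b + 18 = 3(18b^3 + 36b^2 + 25b + 6).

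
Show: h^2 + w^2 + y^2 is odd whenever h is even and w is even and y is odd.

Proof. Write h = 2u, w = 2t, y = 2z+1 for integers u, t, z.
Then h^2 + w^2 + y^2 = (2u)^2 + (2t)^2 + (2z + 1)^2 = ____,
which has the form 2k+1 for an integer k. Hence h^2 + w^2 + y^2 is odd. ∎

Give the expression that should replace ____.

2(2t^2 + 2u^2 + 2z^2 + 2z) + 1

Expanding: (2u)^2 + (2t)^2 + (2z + 1)^2 = 4t^2 + 4u^2 + 4z^2 + 4z + 1.
Every term except the constant is even, so this is 2(2t^2 + 2u^2 + 2z^2 + 2z) + 1,
and 2t^2 + 2u^2 + 2z^2 + 2z ∈ ℤ gives the required form.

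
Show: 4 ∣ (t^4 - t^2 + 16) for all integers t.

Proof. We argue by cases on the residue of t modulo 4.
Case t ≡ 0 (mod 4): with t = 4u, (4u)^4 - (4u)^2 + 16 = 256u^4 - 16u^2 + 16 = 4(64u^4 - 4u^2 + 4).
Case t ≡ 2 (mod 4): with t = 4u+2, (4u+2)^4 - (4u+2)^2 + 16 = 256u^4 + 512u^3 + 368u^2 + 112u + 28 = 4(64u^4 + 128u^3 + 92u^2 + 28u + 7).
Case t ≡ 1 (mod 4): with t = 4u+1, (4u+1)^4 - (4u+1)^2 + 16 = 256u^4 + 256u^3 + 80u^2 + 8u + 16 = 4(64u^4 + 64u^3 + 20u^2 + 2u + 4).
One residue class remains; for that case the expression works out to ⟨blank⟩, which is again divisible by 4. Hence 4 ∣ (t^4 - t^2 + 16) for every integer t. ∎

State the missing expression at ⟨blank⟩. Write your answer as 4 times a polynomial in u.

4(64u^4 + 192u^3 + 212u^2 + 102u + 22)

Only t ≡ 3 (mod 4) is unaccounted for. Put t = 4u+3:
(4u+3)^4 - (4u+3)^2 + 16 expands to 256u^4 + 768u^3 + 848u^2 + 408u + 88,
and factoring out 4 leaves 4(64u^4 + 192u^3 + 212u^2 + 102u + 22).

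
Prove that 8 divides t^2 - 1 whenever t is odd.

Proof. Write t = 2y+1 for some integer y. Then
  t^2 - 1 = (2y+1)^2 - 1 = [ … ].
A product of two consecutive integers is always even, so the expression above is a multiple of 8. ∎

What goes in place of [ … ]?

4y(y + 1)

(2y+1)^2 - 1 = 4y^2 + 4y + 1 - 1 = 4y^2 + 4y = 4y(y+1).
Since y and y+1 are consecutive, y(y+1) is even, and 4·(even) is a multiple of 8.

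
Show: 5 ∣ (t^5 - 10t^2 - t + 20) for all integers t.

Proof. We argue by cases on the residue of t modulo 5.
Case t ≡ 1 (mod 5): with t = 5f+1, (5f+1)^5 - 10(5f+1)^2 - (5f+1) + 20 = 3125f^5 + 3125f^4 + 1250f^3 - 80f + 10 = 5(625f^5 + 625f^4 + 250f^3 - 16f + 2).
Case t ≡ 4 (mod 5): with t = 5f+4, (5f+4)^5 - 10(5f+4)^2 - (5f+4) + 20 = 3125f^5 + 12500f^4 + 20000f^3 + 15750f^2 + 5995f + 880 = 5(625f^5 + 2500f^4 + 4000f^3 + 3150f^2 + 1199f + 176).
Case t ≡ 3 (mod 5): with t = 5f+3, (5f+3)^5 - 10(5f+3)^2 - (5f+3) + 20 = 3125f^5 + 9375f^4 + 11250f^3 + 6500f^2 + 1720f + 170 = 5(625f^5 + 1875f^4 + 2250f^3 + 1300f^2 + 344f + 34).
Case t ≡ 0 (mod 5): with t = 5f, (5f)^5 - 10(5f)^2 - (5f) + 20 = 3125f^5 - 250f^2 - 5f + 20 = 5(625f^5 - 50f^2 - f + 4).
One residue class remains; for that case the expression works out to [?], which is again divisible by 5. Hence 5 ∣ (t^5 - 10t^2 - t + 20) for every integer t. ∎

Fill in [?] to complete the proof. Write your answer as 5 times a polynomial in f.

Only t ≡ 2 (mod 5) is unaccounted for. Put t = 5f+2:
(5f+2)^5 - 10(5f+2)^2 - (5f+2) + 20 expands to 3125f^5 + 6250f^4 + 5000f^3 + 1750f^2 + 195f + 10,
and factoring out 5 leaves 5(625f^5 + 1250f^4 + 1000f^3 + 350f^2 + 39f + 2).

5(625f^5 + 1250f^4 + 1000f^3 + 350f^2 + 39f + 2)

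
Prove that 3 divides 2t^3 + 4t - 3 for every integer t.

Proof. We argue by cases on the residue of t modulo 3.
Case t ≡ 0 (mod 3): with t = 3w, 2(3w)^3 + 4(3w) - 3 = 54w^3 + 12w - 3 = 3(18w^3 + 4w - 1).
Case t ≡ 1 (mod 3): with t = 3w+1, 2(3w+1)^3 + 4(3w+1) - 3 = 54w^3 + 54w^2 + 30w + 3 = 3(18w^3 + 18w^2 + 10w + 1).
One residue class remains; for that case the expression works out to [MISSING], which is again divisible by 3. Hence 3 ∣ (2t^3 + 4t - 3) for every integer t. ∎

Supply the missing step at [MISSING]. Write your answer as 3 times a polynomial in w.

3(18w^3 + 36w^2 + 28w + 7)

Only t ≡ 2 (mod 3) is unaccounted for. Put t = 3w+2:
2(3w+2)^3 + 4(3w+2) - 3 expands to 54w^3 + 108w^2 + 84w + 21,
and factoring out 3 leaves 3(18w^3 + 36w^2 + 28w + 7).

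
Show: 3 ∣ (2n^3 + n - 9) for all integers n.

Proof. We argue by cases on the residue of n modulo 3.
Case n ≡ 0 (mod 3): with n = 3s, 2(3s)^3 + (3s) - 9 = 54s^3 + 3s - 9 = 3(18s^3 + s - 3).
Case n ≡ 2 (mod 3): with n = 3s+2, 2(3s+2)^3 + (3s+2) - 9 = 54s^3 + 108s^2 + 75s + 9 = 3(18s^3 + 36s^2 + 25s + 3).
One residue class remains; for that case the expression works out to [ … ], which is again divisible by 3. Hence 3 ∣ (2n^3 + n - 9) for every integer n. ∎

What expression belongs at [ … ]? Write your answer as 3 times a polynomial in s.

3(18s^3 + 18s^2 + 7s - 2)

The residues treated are {0, 2}, so the missing case is n ≡ 1 (mod 3); write n = 3s+1.
Then 2(3s+1)^3 + (3s+1) - 9 = 54s^3 + 54s^2 + 21s - 6 = 3(18s^3 + 18s^2 + 7s - 2).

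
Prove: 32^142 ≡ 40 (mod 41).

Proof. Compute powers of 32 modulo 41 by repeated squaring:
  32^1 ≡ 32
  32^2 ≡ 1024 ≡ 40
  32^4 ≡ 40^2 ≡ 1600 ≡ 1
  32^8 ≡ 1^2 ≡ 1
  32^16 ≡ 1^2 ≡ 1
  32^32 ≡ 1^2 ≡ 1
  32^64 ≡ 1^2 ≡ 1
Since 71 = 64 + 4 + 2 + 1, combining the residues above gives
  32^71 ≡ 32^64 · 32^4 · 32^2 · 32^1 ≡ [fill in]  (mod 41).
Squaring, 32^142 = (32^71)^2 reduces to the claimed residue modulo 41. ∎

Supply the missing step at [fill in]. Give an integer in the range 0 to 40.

9

Multiply the listed residues: 1 · 1 · 40 · 32 = 1 → 40 → 1280.
Reducing modulo 41: 1280 = 31·41 + 9, so 32^71 ≡ 9.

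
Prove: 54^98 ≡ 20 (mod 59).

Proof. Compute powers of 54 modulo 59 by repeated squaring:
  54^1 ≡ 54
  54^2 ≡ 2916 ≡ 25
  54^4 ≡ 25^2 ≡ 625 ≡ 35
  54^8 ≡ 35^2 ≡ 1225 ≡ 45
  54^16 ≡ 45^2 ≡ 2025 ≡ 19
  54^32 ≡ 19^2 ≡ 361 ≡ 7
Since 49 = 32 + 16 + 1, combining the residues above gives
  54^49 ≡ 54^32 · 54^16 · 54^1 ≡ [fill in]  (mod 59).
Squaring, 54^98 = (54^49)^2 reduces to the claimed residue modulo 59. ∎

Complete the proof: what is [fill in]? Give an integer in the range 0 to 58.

43

54^32 · 54^16 · 54^1 ≡ 7 · 19 · 54 = 7182.
7182 mod 59 = 43, so 54^49 ≡ 43 (mod 59).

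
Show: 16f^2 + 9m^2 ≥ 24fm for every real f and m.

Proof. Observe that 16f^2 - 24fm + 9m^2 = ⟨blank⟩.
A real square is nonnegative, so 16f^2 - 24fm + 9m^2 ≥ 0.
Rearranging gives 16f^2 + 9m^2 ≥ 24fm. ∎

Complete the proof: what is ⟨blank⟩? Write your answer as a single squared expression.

The leading and trailing coefficients are 4^2 and 3^2, and 24 = 2·4·3, so the trinomial is (4f - 3m)^2.
Hence 16f^2 - 24fm + 9m^2 ≥ 0.

(4f - 3m)^2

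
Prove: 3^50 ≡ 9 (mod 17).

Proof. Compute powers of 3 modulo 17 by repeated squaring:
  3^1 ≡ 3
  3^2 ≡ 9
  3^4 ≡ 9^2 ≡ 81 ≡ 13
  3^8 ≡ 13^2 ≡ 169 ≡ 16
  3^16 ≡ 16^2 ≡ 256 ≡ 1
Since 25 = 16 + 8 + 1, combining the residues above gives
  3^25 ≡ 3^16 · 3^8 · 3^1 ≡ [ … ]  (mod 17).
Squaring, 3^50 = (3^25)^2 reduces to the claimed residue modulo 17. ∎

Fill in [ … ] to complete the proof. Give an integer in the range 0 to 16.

Multiply the listed residues: 1 · 16 · 3 = 16 → 48.
Reducing modulo 17: 48 = 2·17 + 14, so 3^25 ≡ 14.

14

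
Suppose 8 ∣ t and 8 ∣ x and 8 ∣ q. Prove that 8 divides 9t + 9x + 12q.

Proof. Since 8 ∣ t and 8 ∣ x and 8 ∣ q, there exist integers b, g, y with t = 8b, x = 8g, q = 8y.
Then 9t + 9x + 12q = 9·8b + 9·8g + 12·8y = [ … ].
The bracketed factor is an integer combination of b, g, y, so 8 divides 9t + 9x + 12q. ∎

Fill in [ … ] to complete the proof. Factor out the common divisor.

8(9b + 9g + 12y)

Pull the common 8 out of every term: 9·8b + 9·8g + 12·8y = 8(9b + 9g + 12y).
9b + 9g + 12y is an integer, which exhibits the divisibility.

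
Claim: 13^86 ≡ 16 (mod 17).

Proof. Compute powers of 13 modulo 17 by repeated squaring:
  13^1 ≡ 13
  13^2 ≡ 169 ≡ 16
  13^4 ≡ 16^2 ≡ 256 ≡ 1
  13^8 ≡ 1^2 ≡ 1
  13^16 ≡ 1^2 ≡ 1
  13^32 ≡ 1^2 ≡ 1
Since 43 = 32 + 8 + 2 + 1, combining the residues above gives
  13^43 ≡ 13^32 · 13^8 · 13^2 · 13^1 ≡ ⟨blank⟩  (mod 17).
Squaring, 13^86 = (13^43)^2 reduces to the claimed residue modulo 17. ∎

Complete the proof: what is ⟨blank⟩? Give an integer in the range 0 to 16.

4

Multiply the listed residues: 1 · 1 · 16 · 13 = 1 → 16 → 208.
Reducing modulo 17: 208 = 12·17 + 4, so 13^43 ≡ 4.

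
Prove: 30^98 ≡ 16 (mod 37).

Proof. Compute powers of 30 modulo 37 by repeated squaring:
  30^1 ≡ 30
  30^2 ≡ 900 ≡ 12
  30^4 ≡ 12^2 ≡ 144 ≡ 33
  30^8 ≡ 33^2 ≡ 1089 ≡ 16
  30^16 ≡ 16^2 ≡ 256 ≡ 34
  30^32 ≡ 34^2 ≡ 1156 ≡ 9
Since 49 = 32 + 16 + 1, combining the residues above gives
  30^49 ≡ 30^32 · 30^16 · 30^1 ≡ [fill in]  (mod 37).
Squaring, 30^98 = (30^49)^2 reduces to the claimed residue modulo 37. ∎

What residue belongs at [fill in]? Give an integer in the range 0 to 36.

Multiply the listed residues: 9 · 34 · 30 = 306 → 9180.
Reducing modulo 37: 9180 = 248·37 + 4, so 30^49 ≡ 4.

4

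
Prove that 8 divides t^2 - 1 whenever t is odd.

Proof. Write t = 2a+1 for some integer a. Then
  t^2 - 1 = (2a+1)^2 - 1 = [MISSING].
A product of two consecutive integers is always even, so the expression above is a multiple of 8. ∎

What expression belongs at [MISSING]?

(2a+1)^2 - 1 = 4a^2 + 4a + 1 - 1 = 4a^2 + 4a = 4a(a+1).
Since a and a+1 are consecutive, a(a+1) is even, and 4·(even) is a multiple of 8.

4a(a + 1)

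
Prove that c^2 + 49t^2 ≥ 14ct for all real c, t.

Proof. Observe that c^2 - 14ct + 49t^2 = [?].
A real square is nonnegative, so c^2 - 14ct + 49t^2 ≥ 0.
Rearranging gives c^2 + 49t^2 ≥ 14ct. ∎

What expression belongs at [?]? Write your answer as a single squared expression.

(c - 7t)^2

c^2 - 14ct + 49t^2 is a perfect-square trinomial: the outer terms are (c)^2 and (7t)^2, and the cross term is -2·c·7t.
So c^2 - 14ct + 49t^2 = (c - 7t)^2 ≥ 0.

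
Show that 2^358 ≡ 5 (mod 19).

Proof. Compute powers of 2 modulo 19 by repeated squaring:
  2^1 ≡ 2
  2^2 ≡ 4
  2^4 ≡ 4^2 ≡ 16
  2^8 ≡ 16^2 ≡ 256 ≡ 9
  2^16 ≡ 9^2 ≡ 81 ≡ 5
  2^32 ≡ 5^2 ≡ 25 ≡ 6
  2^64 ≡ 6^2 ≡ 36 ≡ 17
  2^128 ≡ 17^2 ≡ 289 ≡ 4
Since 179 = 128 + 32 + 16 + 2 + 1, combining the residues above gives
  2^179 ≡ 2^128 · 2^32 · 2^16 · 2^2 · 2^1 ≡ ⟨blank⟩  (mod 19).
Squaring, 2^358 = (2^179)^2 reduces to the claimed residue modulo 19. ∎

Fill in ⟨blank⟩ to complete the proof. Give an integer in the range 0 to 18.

Multiply the listed residues: 4 · 6 · 5 · 4 · 2 = 24 → 120 → 480 → 960.
Reducing modulo 19: 960 = 50·19 + 10, so 2^179 ≡ 10.

10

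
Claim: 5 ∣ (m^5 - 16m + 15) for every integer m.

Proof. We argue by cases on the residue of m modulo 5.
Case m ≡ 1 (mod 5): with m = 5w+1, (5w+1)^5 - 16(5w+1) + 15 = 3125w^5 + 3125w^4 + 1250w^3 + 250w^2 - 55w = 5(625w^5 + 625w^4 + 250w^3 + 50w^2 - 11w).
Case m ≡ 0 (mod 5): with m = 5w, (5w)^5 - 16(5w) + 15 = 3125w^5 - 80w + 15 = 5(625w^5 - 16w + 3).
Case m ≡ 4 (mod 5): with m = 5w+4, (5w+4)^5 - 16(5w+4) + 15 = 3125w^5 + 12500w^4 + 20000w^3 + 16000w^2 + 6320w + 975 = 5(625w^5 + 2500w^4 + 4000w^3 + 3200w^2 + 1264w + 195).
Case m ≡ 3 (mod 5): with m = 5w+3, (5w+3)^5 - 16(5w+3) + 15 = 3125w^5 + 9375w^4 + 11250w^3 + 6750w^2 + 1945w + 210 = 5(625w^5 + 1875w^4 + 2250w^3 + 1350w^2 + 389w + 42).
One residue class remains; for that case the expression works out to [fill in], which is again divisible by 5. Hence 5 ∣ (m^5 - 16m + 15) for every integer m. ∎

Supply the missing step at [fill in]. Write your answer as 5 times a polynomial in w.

5(625w^5 + 1250w^4 + 1000w^3 + 400w^2 + 64w + 3)

Only m ≡ 2 (mod 5) is unaccounted for. Put m = 5w+2:
(5w+2)^5 - 16(5w+2) + 15 expands to 3125w^5 + 6250w^4 + 5000w^3 + 2000w^2 + 320w + 15,
and factoring out 5 leaves 5(625w^5 + 1250w^4 + 1000w^3 + 400w^2 + 64w + 3).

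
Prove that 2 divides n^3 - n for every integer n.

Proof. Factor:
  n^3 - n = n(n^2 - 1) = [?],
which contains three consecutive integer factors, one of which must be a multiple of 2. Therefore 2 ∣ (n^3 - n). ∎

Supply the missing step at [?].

(n - 1)n(n + 1)

n(n^2 - 1) = n(n - 1)(n + 1) = (n - 1)n(n + 1).
These three factors are consecutive integers, so their product is divisible by 2.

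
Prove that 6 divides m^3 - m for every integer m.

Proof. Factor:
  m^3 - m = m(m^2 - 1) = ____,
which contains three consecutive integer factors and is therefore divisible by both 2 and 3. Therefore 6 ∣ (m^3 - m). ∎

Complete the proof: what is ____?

m(m^2 - 1) = m(m - 1)(m + 1) = (m - 1)m(m + 1).
These three factors are consecutive integers, so their product is divisible by 6.

(m - 1)m(m + 1)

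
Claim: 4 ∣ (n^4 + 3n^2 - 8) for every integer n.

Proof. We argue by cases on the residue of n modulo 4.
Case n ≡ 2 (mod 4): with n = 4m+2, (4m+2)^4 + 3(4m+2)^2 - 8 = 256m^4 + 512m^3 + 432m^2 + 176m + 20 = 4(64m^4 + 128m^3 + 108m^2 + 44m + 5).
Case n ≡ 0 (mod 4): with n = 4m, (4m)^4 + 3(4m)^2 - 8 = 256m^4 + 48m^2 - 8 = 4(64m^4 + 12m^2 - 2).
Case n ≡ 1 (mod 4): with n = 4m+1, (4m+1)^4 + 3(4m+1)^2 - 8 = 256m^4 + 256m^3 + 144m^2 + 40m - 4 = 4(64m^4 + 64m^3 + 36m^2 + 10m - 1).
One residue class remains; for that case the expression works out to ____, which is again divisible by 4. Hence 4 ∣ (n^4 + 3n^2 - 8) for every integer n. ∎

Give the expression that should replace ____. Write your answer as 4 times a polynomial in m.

4(64m^4 + 192m^3 + 228m^2 + 126m + 25)

The residues treated are {2, 0, 1}, so the missing case is n ≡ 3 (mod 4); write n = 4m+3.
Then (4m+3)^4 + 3(4m+3)^2 - 8 = 256m^4 + 768m^3 + 912m^2 + 504m + 100 = 4(64m^4 + 192m^3 + 228m^2 + 126m + 25).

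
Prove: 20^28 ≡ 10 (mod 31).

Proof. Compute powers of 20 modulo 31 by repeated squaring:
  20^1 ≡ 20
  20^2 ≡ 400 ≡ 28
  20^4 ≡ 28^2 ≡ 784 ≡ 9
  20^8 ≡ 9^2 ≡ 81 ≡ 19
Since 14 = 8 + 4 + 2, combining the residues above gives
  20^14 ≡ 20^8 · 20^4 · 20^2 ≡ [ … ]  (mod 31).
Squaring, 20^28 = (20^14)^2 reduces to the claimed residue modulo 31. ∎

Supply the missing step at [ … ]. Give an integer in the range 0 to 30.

14

20^8 · 20^4 · 20^2 ≡ 19 · 9 · 28 = 4788.
4788 mod 31 = 14, so 20^14 ≡ 14 (mod 31).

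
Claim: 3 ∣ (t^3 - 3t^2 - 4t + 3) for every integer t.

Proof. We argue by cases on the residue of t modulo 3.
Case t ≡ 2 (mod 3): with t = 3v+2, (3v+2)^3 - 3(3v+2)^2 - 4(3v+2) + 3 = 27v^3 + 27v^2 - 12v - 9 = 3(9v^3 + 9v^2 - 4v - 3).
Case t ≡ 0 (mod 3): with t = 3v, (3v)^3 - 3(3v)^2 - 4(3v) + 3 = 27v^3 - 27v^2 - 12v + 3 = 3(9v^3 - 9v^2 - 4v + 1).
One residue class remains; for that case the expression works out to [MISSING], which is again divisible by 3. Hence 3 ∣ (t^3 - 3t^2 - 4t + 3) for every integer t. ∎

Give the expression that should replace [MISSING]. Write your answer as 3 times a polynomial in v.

The residues treated are {2, 0}, so the missing case is t ≡ 1 (mod 3); write t = 3v+1.
Then (3v+1)^3 - 3(3v+1)^2 - 4(3v+1) + 3 = 27v^3 - 21v - 3 = 3(9v^3 - 7v - 1).

3(9v^3 - 7v - 1)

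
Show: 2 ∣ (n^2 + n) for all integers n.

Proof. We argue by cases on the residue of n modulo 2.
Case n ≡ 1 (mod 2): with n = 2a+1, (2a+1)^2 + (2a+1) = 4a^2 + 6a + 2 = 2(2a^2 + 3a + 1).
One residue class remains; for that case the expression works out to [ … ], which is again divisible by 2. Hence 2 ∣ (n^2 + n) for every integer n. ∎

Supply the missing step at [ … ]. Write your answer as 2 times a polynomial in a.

2(2a^2 + a)

The residues treated are {1}, so the missing case is n ≡ 0 (mod 2); write n = 2a.
Then (2a)^2 + (2a) = 4a^2 + 2a = 2(2a^2 + a).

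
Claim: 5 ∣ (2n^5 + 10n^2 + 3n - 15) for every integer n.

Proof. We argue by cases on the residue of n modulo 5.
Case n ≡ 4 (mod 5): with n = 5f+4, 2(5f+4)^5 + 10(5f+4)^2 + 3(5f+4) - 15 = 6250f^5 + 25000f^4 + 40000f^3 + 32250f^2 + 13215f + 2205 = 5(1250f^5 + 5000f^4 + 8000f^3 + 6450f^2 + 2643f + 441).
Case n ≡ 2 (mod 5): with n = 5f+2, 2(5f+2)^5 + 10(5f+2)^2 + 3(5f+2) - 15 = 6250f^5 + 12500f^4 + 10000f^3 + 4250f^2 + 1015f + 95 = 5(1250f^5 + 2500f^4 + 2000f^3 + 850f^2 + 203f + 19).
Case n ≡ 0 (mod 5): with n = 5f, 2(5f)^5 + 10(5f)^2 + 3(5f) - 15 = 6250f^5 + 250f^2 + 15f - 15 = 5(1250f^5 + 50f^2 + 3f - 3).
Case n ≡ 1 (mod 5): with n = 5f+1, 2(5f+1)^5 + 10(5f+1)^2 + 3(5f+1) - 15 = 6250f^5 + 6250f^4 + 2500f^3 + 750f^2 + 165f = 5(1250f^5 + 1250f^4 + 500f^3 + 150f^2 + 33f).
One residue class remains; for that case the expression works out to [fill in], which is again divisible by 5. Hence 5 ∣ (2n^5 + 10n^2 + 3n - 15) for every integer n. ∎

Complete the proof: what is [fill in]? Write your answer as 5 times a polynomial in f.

5(1250f^5 + 3750f^4 + 4500f^3 + 2750f^2 + 873f + 114)

The residues treated are {4, 2, 0, 1}, so the missing case is n ≡ 3 (mod 5); write n = 5f+3.
Then 2(5f+3)^5 + 10(5f+3)^2 + 3(5f+3) - 15 = 6250f^5 + 18750f^4 + 22500f^3 + 13750f^2 + 4365f + 570 = 5(1250f^5 + 3750f^4 + 4500f^3 + 2750f^2 + 873f + 114).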